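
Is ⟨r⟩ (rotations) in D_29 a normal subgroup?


H = ⟨r⟩ (rotations) in D_29
The rotation subgroup ⟨r⟩ has index 2 in D_29, so it is normal

Yes, normal subgroup


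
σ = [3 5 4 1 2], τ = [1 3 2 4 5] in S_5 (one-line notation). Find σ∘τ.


σ∘τ: apply τ first, then σ
1 →τ 1 →σ 3
2 →τ 3 →σ 4
3 →τ 2 →σ 5
4 →τ 4 →σ 1
5 →τ 5 →σ 2

σ∘τ = [3 4 5 1 2]


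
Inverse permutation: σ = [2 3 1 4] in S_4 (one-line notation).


To find σ⁻¹, swap domain and range:
σ(1) = 2 → σ⁻¹(2) = 1
σ(2) = 3 → σ⁻¹(3) = 2
σ(3) = 1 → σ⁻¹(1) = 3
σ(4) = 4 → σ⁻¹(4) = 4

σ⁻¹ = [3 1 2 4]


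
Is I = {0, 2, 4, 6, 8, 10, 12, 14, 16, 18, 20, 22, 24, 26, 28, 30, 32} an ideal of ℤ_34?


Check ideal conditions for I = {0, 2, 4, 6, 8, 10, 12, 14, 16, 18, 20, 22, 24, 26, 28, 30, 32} in ℤ_34:
(1) I is an additive subgroup? Yes
(2) For r ∈ ℤ_34 and a ∈ I: r·a ∈ I? Yes

Yes, I is an ideal of ℤ_34


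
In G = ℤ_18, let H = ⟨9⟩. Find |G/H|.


|⟨9⟩| = n / gcd(9, 18) = 18 / 9 = 2
H is normal (ℤ_18 is abelian).
|G/H| = |G| / |H| = 18 / 2 = 9

|G/H| = 9


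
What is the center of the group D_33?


Z(G) = {g ∈ G | gx = xg for all x ∈ G}
For odd n, Z(D_n) = {e}: no nontrivial rotation commutes with all reflections

Z(D_33) = {e}


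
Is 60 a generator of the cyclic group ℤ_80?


g generates ℤ_n iff gcd(g, n) = 1
gcd(60, 80) = 20
Since gcd = 20 ≠ 1, ⟨60⟩ has order 4 < 80, so 60 is not a generator.

No, 60 does not generate ℤ_80


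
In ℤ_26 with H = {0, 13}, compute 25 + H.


25 + H = {25 + h (mod 26) : h ∈ H}
25+0=25, 25+13=12
25 + H = {12, 25} = 12 + H

25 + H = {12, 25}


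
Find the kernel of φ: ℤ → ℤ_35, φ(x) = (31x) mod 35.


Kernel = preimage of identity
ker(φ) = {x ∈ ℤ : 31x ≡ 0 (mod 35)}. gcd(31,35) = 1, so 31x ≡ 0 (mod 35) ⟺ x ≡ 0 (mod 35/1 = 35). Hence ker(φ) = 35ℤ

ker(φ) = 35ℤ


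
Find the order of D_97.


|D_n| = 2n (n rotations and n reflections)
|D_97| = 2×97 = 194

|D_97| = 194


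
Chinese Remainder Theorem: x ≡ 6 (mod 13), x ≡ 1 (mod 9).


m₁ = 13, m₂ = 9, gcd = 1, so CRT applies. M = m₁·m₂ = 117
Let M₁ = M/m₁ = 9, M₂ = M/m₂ = 13
Find y₁ ≡ M₁⁻¹ (mod m₁): 9⁻¹ ≡ 3 (mod 13)
Find y₂ ≡ M₂⁻¹ (mod m₂): 13⁻¹ ≡ 7 (mod 9)
x = a₁·M₁·y₁ + a₂·M₂·y₂ = 6·9·3 + 1·13·7 = 253
Reduce mod 117: x ≡ 19
Check: 19 mod 13 = 6 ✓, 19 mod 9 = 1 ✓

x ≡ 19 (mod 117)


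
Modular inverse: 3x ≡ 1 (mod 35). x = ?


Use the extended Euclidean algorithm to write 1 = 3·s + 35·t; then s mod 35 is the inverse.
Euclidean algorithm:
  3 = 0·35 + 3
  35 = 11·3 + 2
  3 = 1·2 + 1
  2 = 2·1 + 0
gcd(3,35) = 1
Back-substitution gives: 3·(12) + 35·(-1) = 1
So 3⁻¹ ≡ 12 ≡ 12 (mod 35)
Check: 3 × 12 = 36 ≡ 1 (mod 35) ✓

3⁻¹ ≡ 12 (mod 35)


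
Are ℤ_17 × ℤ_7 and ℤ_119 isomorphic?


Comparing ℤ_17 × ℤ_7 and ℤ_119:
gcd(17,7) = 1, so ℤ_17 × ℤ_7 ≅ ℤ_119 (CRT)

Yes, ℤ_17 × ℤ_7 ≅ ℤ_119


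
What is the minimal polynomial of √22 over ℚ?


√22 satisfies x² - 22 = 0, irreducible over ℚ since 22 is squarefree

Minimal polynomial: x² - 22


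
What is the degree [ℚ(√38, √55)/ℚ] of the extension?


[ℚ(√38,√55):ℚ] = [ℚ(√38,√55):ℚ(√38)]·[ℚ(√38):ℚ] = 2·2 = 4

[ℚ(√38, √55)/ℚ] = 4


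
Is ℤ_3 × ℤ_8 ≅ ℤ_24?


Comparing ℤ_3 × ℤ_8 and ℤ_24:
gcd(3,8) = 1, so ℤ_3 × ℤ_8 ≅ ℤ_24 (CRT)

Yes, ℤ_3 × ℤ_8 ≅ ℤ_24


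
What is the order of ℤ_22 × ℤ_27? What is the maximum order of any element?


|ℤ_22 × ℤ_27| = 22 × 27 = 594
Max element order = lcm(22,27) = 594
Cyclic? Yes (gcd=1)

|ℤ_22×ℤ_27| = 594, max element order = 594


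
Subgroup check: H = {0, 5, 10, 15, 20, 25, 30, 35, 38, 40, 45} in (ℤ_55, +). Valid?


Subgroup test for H = {0, 5, 10, 15, 20, 25, 30, 35, 38, 40, 45} in (ℤ_55, +):
(1) 0 ∈ H? Yes
(2) Closure: for all a,b ∈ H, (a+b) mod 55 ∈ H? No  [counterexample: 5 + 38 = 43 ∉ H]
(3) Inverses: for all a ∈ H, -a mod 55 ∈ H? No

No, H is not a subgroup of ℤ_55


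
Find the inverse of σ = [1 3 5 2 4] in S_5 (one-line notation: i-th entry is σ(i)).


To find σ⁻¹, swap domain and range:
σ(1) = 1 → σ⁻¹(1) = 1
σ(2) = 3 → σ⁻¹(3) = 2
σ(3) = 5 → σ⁻¹(5) = 3
σ(4) = 2 → σ⁻¹(2) = 4
σ(5) = 4 → σ⁻¹(4) = 5

σ⁻¹ = [1 4 2 5 3]


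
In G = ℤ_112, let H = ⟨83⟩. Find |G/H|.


|⟨83⟩| = n / gcd(83, 112) = 112 / 1 = 112
H is normal (ℤ_112 is abelian).
|G/H| = |G| / |H| = 112 / 112 = 1

|G/H| = 1


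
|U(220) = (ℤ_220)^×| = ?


U(n) is the group of units mod n; |U(n)| = φ(n)
|U(220)| = φ(220) = 80

|U(220) = (ℤ_220)^×| = 80


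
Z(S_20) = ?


Z(G) = {g ∈ G | gx = xg for all x ∈ G}
S_n is non-abelian for n ≥ 3; Z(S_20) is trivial

Z(S_20) = {e}


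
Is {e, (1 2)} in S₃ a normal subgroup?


H = {e, (1 2)} in S₃
(1 3)(1 2)(1 3)⁻¹ = (2 3) ∉ {e, (1 2)}, so it is not normal

No, not a normal subgroup


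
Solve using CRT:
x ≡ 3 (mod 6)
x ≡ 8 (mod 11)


m₁ = 6, m₂ = 11, gcd = 1, so CRT applies. M = m₁·m₂ = 66
Let M₁ = M/m₁ = 11, M₂ = M/m₂ = 6
Find y₁ ≡ M₁⁻¹ (mod m₁): 11⁻¹ ≡ 5 (mod 6)
Find y₂ ≡ M₂⁻¹ (mod m₂): 6⁻¹ ≡ 2 (mod 11)
x = a₁·M₁·y₁ + a₂·M₂·y₂ = 3·11·5 + 8·6·2 = 261
Reduce mod 66: x ≡ 63
Check: 63 mod 6 = 3 ✓, 63 mod 11 = 8 ✓

x ≡ 63 (mod 66)


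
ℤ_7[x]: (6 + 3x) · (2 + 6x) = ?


Expand and collect like terms; reduce coefficients mod 7:
x^0: 6·2 = 12 ≡ 5 (mod 7)
x^1: 6·6 + 3·2 = 42 ≡ 0 (mod 7)
x^2: 3·6 = 18 ≡ 4 (mod 7)
Result: 5 + 4x^2

f · g = 5 + 4x^2


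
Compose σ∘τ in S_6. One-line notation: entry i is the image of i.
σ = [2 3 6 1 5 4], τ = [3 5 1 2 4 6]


σ∘τ: apply τ first, then σ
1 →τ 3 →σ 6
2 →τ 5 →σ 5
3 →τ 1 →σ 2
4 →τ 2 →σ 3
5 →τ 4 →σ 1
6 →τ 6 →σ 4

σ∘τ = [6 5 2 3 1 4]


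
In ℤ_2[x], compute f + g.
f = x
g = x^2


Add coefficients mod 2:
x^0: 0 + 0 = 0 (mod 2)
x^1: 1 + 0 = 1 (mod 2)
x^2: 0 + 1 = 1 (mod 2)
Result: x + x^2

f + g = x + x^2


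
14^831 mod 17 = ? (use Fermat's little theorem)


Fermat's little theorem: if p is prime and gcd(a,p)=1, then a^(p-1) ≡ 1 (mod p)
p = 17 is prime, gcd(14,17) = 1
Reduce exponent: 831 mod 16 = 15
So 14^831 ≡ 14^15 (mod 17)
14^15 mod 17 = 11

14^831 ≡ 11 (mod 17)


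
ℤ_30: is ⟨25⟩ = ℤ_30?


g generates ℤ_n iff gcd(g, n) = 1
gcd(25, 30) = 5
Since gcd = 5 ≠ 1, ⟨25⟩ has order 6 < 30, so 25 is not a generator.

No, 25 does not generate ℤ_30


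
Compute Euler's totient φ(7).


φ(n) = count of k ∈ {1,...,n} with gcd(k,n)=1
Coprimes to 7: {1, 2, 3, 4, 5, 6}
Count: 6

φ(7) = 6


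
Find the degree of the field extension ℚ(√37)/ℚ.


√37 has minimal polynomial x² - 37 (irreducible over ℚ since 37 is squarefree)

[ℚ(√37)/ℚ] = 2


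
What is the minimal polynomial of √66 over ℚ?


√66 satisfies x² - 66 = 0, irreducible over ℚ since 66 is squarefree

Minimal polynomial: x² - 66


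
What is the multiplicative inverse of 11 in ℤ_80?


Use the extended Euclidean algorithm to write 1 = 11·s + 80·t; then s mod 80 is the inverse.
Euclidean algorithm:
  11 = 0·80 + 11
  80 = 7·11 + 3
  11 = 3·3 + 2
  3 = 1·2 + 1
  2 = 2·1 + 0
gcd(11,80) = 1
Back-substitution gives: 11·(-29) + 80·(4) = 1
So 11⁻¹ ≡ -29 ≡ 51 (mod 80)
Check: 11 × 51 = 561 ≡ 1 (mod 80) ✓

11⁻¹ ≡ 51 (mod 80)


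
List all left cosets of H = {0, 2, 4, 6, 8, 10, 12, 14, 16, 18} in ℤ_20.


H = {0, 2, 4, 6, 8, 10, 12, 14, 16, 18}, |H| = 10
Number of cosets = |G|/|H| = 20/10 = 2
0 + H = {0, 2, 4, 6, 8, 10, 12, 14, 16, 18}
1 + H = {1, 3, 5, 7, 9, 11, 13, 15, 17, 19}

Cosets: 0+H={0,2,4,6,8,10,12,14,16,18}; 1+H={1,3,5,7,9,11,13,15,17,19}


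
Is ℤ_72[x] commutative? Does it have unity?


ℤ_72 has zero divisors (2·36 ≡ 0), and these lift to constant zero divisors in ℤ_72[x]; so not an integral domain
Commutative: Yes
Integral domain: No
Has unity: Yes

ℤ_72[x]: Commutative=Yes, Unity=Yes


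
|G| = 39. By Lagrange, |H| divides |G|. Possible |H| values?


Lagrange's theorem: |H| divides |G|
|G| = 39
Divisors of 39: 1, 3, 13, 39

Possible subgroup orders: {1, 3, 13, 39}


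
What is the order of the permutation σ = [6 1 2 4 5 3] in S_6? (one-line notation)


Cycle decomposition: (1 6 3 2)
Cycle lengths: 4
Order = lcm(4) = 4

ord(σ) = 4


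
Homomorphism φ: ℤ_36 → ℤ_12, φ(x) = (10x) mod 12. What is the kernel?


Kernel = preimage of identity
ker(φ) = {x ∈ ℤ_36 : 10x ≡ 0 (mod 12)}. Since 12 | 36, φ is well-defined. The kernel is the cyclic subgroup ⟨6⟩ of ℤ_36 (order 6), i.e. {0, 6, 12, 18, 24, 30}

ker(φ) = {0, 6, 12, 18, 24, 30}


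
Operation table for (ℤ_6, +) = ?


Elements: {0, 1, 2, 3, 4, 5}
Operation: addition mod 6
Entry (a, b) = (a + b) mod 6

Cayley table:
  | 0 | 1 | 2 | 3 | 4 | 5
0 | 0 | 1 | 2 | 3 | 4 | 5
1 | 1 | 2 | 3 | 4 | 5 | 0
2 | 2 | 3 | 4 | 5 | 0 | 1
3 | 3 | 4 | 5 | 0 | 1 | 2
4 | 4 | 5 | 0 | 1 | 2 | 3
5 | 5 | 0 | 1 | 2 | 3 | 4


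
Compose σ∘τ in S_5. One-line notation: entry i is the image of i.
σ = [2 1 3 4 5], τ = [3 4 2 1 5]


σ∘τ: apply τ first, then σ
1 →τ 3 →σ 3
2 →τ 4 →σ 4
3 →τ 2 →σ 1
4 →τ 1 →σ 2
5 →τ 5 →σ 5

σ∘τ = [3 4 1 2 5]


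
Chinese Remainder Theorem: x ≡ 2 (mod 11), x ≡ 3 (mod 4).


m₁ = 11, m₂ = 4, gcd = 1, so CRT applies. M = m₁·m₂ = 44
Let M₁ = M/m₁ = 4, M₂ = M/m₂ = 11
Find y₁ ≡ M₁⁻¹ (mod m₁): 4⁻¹ ≡ 3 (mod 11)
Find y₂ ≡ M₂⁻¹ (mod m₂): 11⁻¹ ≡ 3 (mod 4)
x = a₁·M₁·y₁ + a₂·M₂·y₂ = 2·4·3 + 3·11·3 = 123
Reduce mod 44: x ≡ 35
Check: 35 mod 11 = 2 ✓, 35 mod 4 = 3 ✓

x ≡ 35 (mod 44)


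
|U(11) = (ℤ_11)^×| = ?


U(n) is the group of units mod n; |U(n)| = φ(n)
|U(11)| = φ(11) = 10

|U(11) = (ℤ_11)^×| = 10


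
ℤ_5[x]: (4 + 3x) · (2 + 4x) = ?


Expand and collect like terms; reduce coefficients mod 5:
x^0: 4·2 = 8 ≡ 3 (mod 5)
x^1: 4·4 + 3·2 = 22 ≡ 2 (mod 5)
x^2: 3·4 = 12 ≡ 2 (mod 5)
Result: 3 + 2x + 2x^2

f · g = 3 + 2x + 2x^2


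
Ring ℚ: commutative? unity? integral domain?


ℚ is a field: commutative, has unity, every nonzero element is a unit (hence an integral domain)
Commutative: Yes
Integral domain: Yes
Has unity: Yes

ℚ: Commutative=Yes, Unity=Yes


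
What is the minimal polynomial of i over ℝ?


i satisfies x² + 1 = 0, irreducible over ℝ

Minimal polynomial: x² + 1


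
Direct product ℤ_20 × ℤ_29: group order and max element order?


|ℤ_20 × ℤ_29| = 20 × 29 = 580
Max element order = lcm(20,29) = 580
Cyclic? Yes (gcd=1)

|ℤ_20×ℤ_29| = 580, max element order = 580


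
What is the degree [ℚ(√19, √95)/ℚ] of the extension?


[ℚ(√19,√95):ℚ] = [ℚ(√19,√95):ℚ(√19)]·[ℚ(√19):ℚ] = 2·2 = 4

[ℚ(√19, √95)/ℚ] = 4


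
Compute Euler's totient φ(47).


Factor n: 47 = 47
φ(n) = n · ∏(1 - 1/p) over distinct primes p | n
φ(47) = 47 · (1 - 1/47) = 46

φ(47) = 46


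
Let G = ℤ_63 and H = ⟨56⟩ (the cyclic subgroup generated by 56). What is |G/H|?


|⟨56⟩| = n / gcd(56, 63) = 63 / 7 = 9
H is normal (ℤ_63 is abelian).
|G/H| = |G| / |H| = 63 / 9 = 7

|G/H| = 7


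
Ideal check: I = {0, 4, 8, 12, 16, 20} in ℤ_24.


Check ideal conditions for I = {0, 4, 8, 12, 16, 20} in ℤ_24:
(1) I is an additive subgroup? Yes
(2) For r ∈ ℤ_24 and a ∈ I: r·a ∈ I? Yes

Yes, I is an ideal of ℤ_24


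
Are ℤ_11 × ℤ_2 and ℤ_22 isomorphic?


Comparing ℤ_11 × ℤ_2 and ℤ_22:
gcd(11,2) = 1, so ℤ_11 × ℤ_2 ≅ ℤ_22 (CRT)

Yes, ℤ_11 × ℤ_2 ≅ ℤ_22


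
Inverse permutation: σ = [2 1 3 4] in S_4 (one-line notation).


To find σ⁻¹, swap domain and range:
σ(1) = 2 → σ⁻¹(2) = 1
σ(2) = 1 → σ⁻¹(1) = 2
σ(3) = 3 → σ⁻¹(3) = 3
σ(4) = 4 → σ⁻¹(4) = 4

σ⁻¹ = [2 1 3 4]


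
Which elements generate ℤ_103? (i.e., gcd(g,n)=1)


g generates ℤ_n iff gcd(g,n) = 1
Prime factors of 103: 103
Generators are g ∈ {1,...,102} not divisible by any of these primes.
Generators: {1, 2, 3, 4, 5, 6, 7, 8, 9, 10, 11, 12, 13, 14, 15, 16, 17, 18, 19, 20, 21, 22, 23, 24, 25, 26, 27, 28, 29, 30, 31, 32, 33, 34, 35, 36, 37, 38, 39, 40, 41, 42, 43, 44, 45, 46, 47, 48, 49, 50, 51, 52, 53, 54, 55, 56, 57, 58, 59, 60, 61, 62, 63, 64, 65, 66, 67, 68, 69, 70, 71, 72, 73, 74, 75, 76, 77, 78, 79, 80, 81, 82, 83, 84, 85, 86, 87, 88, 89, 90, 91, 92, 93, 94, 95, 96, 97, 98, 99, 100, 101, 102}
Number of generators = φ(103) = 102

Generators of ℤ_103 = {1, 2, 3, 4, 5, 6, 7, 8, 9, 10, 11, 12, 13, 14, 15, 16, 17, 18, 19, 20, 21, 22, 23, 24, 25, 26, 27, 28, 29, 30, 31, 32, 33, 34, 35, 36, 37, 38, 39, 40, 41, 42, 43, 44, 45, 46, 47, 48, 49, 50, 51, 52, 53, 54, 55, 56, 57, 58, 59, 60, 61, 62, 63, 64, 65, 66, 67, 68, 69, 70, 71, 72, 73, 74, 75, 76, 77, 78, 79, 80, 81, 82, 83, 84, 85, 86, 87, 88, 89, 90, 91, 92, 93, 94, 95, 96, 97, 98, 99, 100, 101, 102}


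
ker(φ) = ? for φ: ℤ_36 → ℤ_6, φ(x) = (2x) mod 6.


Kernel = preimage of identity
ker(φ) = {x ∈ ℤ_36 : 2x ≡ 0 (mod 6)}. Since 6 | 36, φ is well-defined. The kernel is the cyclic subgroup ⟨3⟩ of ℤ_36 (order 12), i.e. {0, 3, 6, 9, 12, 15, 18, 21, 24, 27, 30, 33}

ker(φ) = {0, 3, 6, 9, 12, 15, 18, 21, 24, 27, 30, 33}


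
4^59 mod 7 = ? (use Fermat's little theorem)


Fermat's little theorem: if p is prime and gcd(a,p)=1, then a^(p-1) ≡ 1 (mod p)
p = 7 is prime, gcd(4,7) = 1
Reduce exponent: 59 mod 6 = 5
So 4^59 ≡ 4^5 (mod 7)
4^5 mod 7 = 2

4^59 ≡ 2 (mod 7)


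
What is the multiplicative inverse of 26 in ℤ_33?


Use the extended Euclidean algorithm to write 1 = 26·s + 33·t; then s mod 33 is the inverse.
Euclidean algorithm:
  26 = 0·33 + 26
  33 = 1·26 + 7
  26 = 3·7 + 5
  7 = 1·5 + 2
  5 = 2·2 + 1
  2 = 2·1 + 0
gcd(26,33) = 1
Back-substitution gives: 26·(14) + 33·(-11) = 1
So 26⁻¹ ≡ 14 ≡ 14 (mod 33)
Check: 26 × 14 = 364 ≡ 1 (mod 33) ✓

26⁻¹ ≡ 14 (mod 33)


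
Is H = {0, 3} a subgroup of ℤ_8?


Subgroup test for H = {0, 3} in (ℤ_8, +):
(1) 0 ∈ H? Yes
(2) Closure: for all a,b ∈ H, (a+b) mod 8 ∈ H? No  [counterexample: 3 + 3 = 6 ∉ H]
(3) Inverses: for all a ∈ H, -a mod 8 ∈ H? No

No, H is not a subgroup of ℤ_8


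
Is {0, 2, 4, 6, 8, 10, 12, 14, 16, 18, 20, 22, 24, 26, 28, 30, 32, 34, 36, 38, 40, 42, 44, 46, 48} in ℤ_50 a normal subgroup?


H = {0, 2, 4, 6, 8, 10, 12, 14, 16, 18, 20, 22, 24, 26, 28, 30, 32, 34, 36, 38, 40, 42, 44, 46, 48} in ℤ_50
ℤ_50 is abelian; every subgroup of an abelian group is normal

Yes, normal subgroup


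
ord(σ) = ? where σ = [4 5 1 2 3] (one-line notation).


Cycle decomposition: (1 4 2 5 3)
Cycle lengths: 5
Order = lcm(5) = 5

ord(σ) = 5


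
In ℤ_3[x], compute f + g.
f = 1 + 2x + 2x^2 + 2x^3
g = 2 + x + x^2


Add coefficients mod 3:
x^0: 1 + 2 = 0 (mod 3)
x^1: 2 + 1 = 0 (mod 3)
x^2: 2 + 1 = 0 (mod 3)
x^3: 2 + 0 = 2 (mod 3)
Result: 2x^3

f + g = 2x^3


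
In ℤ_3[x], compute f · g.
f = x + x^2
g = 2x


Expand and collect like terms; reduce coefficients mod 3:
x^0: 0·0 = 0 ≡ 0 (mod 3)
x^1: 0·2 + 1·0 = 0 ≡ 0 (mod 3)
x^2: 1·2 + 1·0 = 2 ≡ 2 (mod 3)
x^3: 1·2 = 2 ≡ 2 (mod 3)
Result: 2x^2 + 2x^3

f · g = 2x^2 + 2x^3


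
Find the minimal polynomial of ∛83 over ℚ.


∛83 satisfies x³ - 83 = 0, irreducible over ℚ (no rational root; 83 is not a perfect cube)

Minimal polynomial: x³ - 83


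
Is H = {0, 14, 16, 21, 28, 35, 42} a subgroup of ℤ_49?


Subgroup test for H = {0, 14, 16, 21, 28, 35, 42} in (ℤ_49, +):
(1) 0 ∈ H? Yes
(2) Closure: for all a,b ∈ H, (a+b) mod 49 ∈ H? No  [counterexample: 14 + 16 = 30 ∉ H]
(3) Inverses: for all a ∈ H, -a mod 49 ∈ H? No

No, H is not a subgroup of ℤ_49


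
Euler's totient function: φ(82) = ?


Factor n: 82 = 2 × 41
φ(n) = n · ∏(1 - 1/p) over distinct primes p | n
φ(82) = 82 · (1 - 1/2) · (1 - 1/41) = 40

φ(82) = 40


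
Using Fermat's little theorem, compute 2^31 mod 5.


Fermat's little theorem: if p is prime and gcd(a,p)=1, then a^(p-1) ≡ 1 (mod p)
p = 5 is prime, gcd(2,5) = 1
Reduce exponent: 31 mod 4 = 3
So 2^31 ≡ 2^3 (mod 5)
2^3 mod 5 = 3

2^31 ≡ 3 (mod 5)


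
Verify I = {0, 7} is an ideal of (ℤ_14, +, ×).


Check ideal conditions for I = {0, 7} in ℤ_14:
(1) I is an additive subgroup? Yes
(2) For r ∈ ℤ_14 and a ∈ I: r·a ∈ I? Yes

Yes, I is an ideal of ℤ_14


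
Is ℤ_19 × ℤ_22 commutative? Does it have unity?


Direct product ring; commutative with unity (1,1); but (1,0)·(0,1) = (0,0) gives zero divisors, so not an integral domain
Commutative: Yes
Integral domain: No
Has unity: Yes

ℤ_19 × ℤ_22: Commutative=Yes, Unity=Yes


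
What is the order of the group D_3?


|D_n| = 2n (n rotations and n reflections)
|D_3| = 2×3 = 6

|D_3| = 6


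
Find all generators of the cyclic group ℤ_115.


g generates ℤ_n iff gcd(g,n) = 1
Prime factors of 115: 5, 23
Generators are g ∈ {1,...,114} not divisible by any of these primes.
Generators: {1, 2, 3, 4, 6, 7, 8, 9, 11, 12, 13, 14, 16, 17, 18, 19, 21, 22, 24, 26, 27, 28, 29, 31, 32, 33, 34, 36, 37, 38, 39, 41, 42, 43, 44, 47, 48, 49, 51, 52, 53, 54, 56, 57, 58, 59, 61, 62, 63, 64, 66, 67, 68, 71, 72, 73, 74, 76, 77, 78, 79, 81, 82, 83, 84, 86, 87, 88, 89, 91, 93, 94, 96, 97, 98, 99, 101, 102, 103, 104, 106, 107, 108, 109, 111, 112, 113, 114}
Number of generators = φ(115) = 88

Generators of ℤ_115 = {1, 2, 3, 4, 6, 7, 8, 9, 11, 12, 13, 14, 16, 17, 18, 19, 21, 22, 24, 26, 27, 28, 29, 31, 32, 33, 34, 36, 37, 38, 39, 41, 42, 43, 44, 47, 48, 49, 51, 52, 53, 54, 56, 57, 58, 59, 61, 62, 63, 64, 66, 67, 68, 71, 72, 73, 74, 76, 77, 78, 79, 81, 82, 83, 84, 86, 87, 88, 89, 91, 93, 94, 96, 97, 98, 99, 101, 102, 103, 104, 106, 107, 108, 109, 111, 112, 113, 114}


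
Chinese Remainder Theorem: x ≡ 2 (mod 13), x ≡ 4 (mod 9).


m₁ = 13, m₂ = 9, gcd = 1, so CRT applies. M = m₁·m₂ = 117
Let M₁ = M/m₁ = 9, M₂ = M/m₂ = 13
Find y₁ ≡ M₁⁻¹ (mod m₁): 9⁻¹ ≡ 3 (mod 13)
Find y₂ ≡ M₂⁻¹ (mod m₂): 13⁻¹ ≡ 7 (mod 9)
x = a₁·M₁·y₁ + a₂·M₂·y₂ = 2·9·3 + 4·13·7 = 418
Reduce mod 117: x ≡ 67
Check: 67 mod 13 = 2 ✓, 67 mod 9 = 4 ✓

x ≡ 67 (mod 117)


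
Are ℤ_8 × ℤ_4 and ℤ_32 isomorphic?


Comparing ℤ_8 × ℤ_4 and ℤ_32:
gcd(8,4) = 4 ≠ 1. Max element order in ℤ_8×ℤ_4 is lcm(8,4) = 8 < 32, so it has no element of order 32

No, ℤ_8 × ℤ_4 ≇ ℤ_32


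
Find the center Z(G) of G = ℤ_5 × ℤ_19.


Z(G) = {g ∈ G | gx = xg for all x ∈ G}
Direct product of abelian groups is abelian, so Z(G) = G

Z(ℤ_5 × ℤ_19) = ℤ_5 × ℤ_19


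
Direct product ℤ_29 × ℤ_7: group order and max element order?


|ℤ_29 × ℤ_7| = 29 × 7 = 203
Max element order = lcm(29,7) = 203
Cyclic? Yes (gcd=1)

|ℤ_29×ℤ_7| = 203, max element order = 203


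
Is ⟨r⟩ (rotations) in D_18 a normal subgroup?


H = ⟨r⟩ (rotations) in D_18
The rotation subgroup ⟨r⟩ has index 2 in D_18, so it is normal

Yes, normal subgroup


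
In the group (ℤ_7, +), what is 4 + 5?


Operation: addition mod 7
4 + 5 = (a + b) mod 7 with a = 4, b = 5

4 + 5 = 2


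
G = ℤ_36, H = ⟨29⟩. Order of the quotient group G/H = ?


|⟨29⟩| = n / gcd(29, 36) = 36 / 1 = 36
H is normal (ℤ_36 is abelian).
|G/H| = |G| / |H| = 36 / 36 = 1

|G/H| = 1


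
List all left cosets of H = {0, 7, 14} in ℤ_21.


H = {0, 7, 14}, |H| = 3
Number of cosets = |G|/|H| = 21/3 = 7
0 + H = {0, 7, 14}
1 + H = {1, 8, 15}
2 + H = {2, 9, 16}
3 + H = {3, 10, 17}
4 + H = {4, 11, 18}
5 + H = {5, 12, 19}
6 + H = {6, 13, 20}

Cosets: 0+H={0,7,14}; 1+H={1,8,15}; 2+H={2,9,16}; 3+H={3,10,17}; 4+H={4,11,18}; 5+H={5,12,19}; 6+H={6,13,20}


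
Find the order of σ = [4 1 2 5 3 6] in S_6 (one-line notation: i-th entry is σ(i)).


Cycle decomposition: (1 4 5 3 2)
Cycle lengths: 5
Order = lcm(5) = 5

ord(σ) = 5


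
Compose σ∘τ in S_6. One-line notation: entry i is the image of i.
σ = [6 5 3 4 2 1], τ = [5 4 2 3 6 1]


σ∘τ: apply τ first, then σ
1 →τ 5 →σ 2
2 →τ 4 →σ 4
3 →τ 2 →σ 5
4 →τ 3 →σ 3
5 →τ 6 →σ 1
6 →τ 1 →σ 6

σ∘τ = [2 4 5 3 1 6]


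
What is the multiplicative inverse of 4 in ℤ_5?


Use the extended Euclidean algorithm to write 1 = 4·s + 5·t; then s mod 5 is the inverse.
Euclidean algorithm:
  4 = 0·5 + 4
  5 = 1·4 + 1
  4 = 4·1 + 0
gcd(4,5) = 1
Back-substitution gives: 4·(-1) + 5·(1) = 1
So 4⁻¹ ≡ -1 ≡ 4 (mod 5)
Check: 4 × 4 = 16 ≡ 1 (mod 5) ✓

4⁻¹ ≡ 4 (mod 5)


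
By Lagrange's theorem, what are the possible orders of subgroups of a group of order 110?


Lagrange's theorem: |H| divides |G|
|G| = 110
Divisors of 110: 1, 2, 5, 10, 11, 22, 55, 110

Possible subgroup orders: {1, 2, 5, 10, 11, 22, 55, 110}


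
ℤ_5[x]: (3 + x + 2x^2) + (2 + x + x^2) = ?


Add coefficients mod 5:
x^0: 3 + 2 = 0 (mod 5)
x^1: 1 + 1 = 2 (mod 5)
x^2: 2 + 1 = 3 (mod 5)
Result: 2x + 3x^2

f + g = 2x + 3x^2


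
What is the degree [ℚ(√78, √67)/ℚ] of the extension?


[ℚ(√78,√67):ℚ] = [ℚ(√78,√67):ℚ(√78)]·[ℚ(√78):ℚ] = 2·2 = 4

[ℚ(√78, √67)/ℚ] = 4


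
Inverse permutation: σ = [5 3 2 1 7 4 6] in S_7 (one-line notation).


To find σ⁻¹, swap domain and range:
σ(1) = 5 → σ⁻¹(5) = 1
σ(2) = 3 → σ⁻¹(3) = 2
σ(3) = 2 → σ⁻¹(2) = 3
σ(4) = 1 → σ⁻¹(1) = 4
σ(5) = 7 → σ⁻¹(7) = 5
σ(6) = 4 → σ⁻¹(4) = 6
σ(7) = 6 → σ⁻¹(6) = 7

σ⁻¹ = [4 3 2 6 1 7 5]


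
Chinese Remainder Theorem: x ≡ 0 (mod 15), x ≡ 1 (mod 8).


m₁ = 15, m₂ = 8, gcd = 1, so CRT applies. M = m₁·m₂ = 120
Let M₁ = M/m₁ = 8, M₂ = M/m₂ = 15
Find y₁ ≡ M₁⁻¹ (mod m₁): 8⁻¹ ≡ 2 (mod 15)
Find y₂ ≡ M₂⁻¹ (mod m₂): 15⁻¹ ≡ 7 (mod 8)
x = a₁·M₁·y₁ + a₂·M₂·y₂ = 0·8·2 + 1·15·7 = 105
Reduce mod 120: x ≡ 105
Check: 105 mod 15 = 0 ✓, 105 mod 8 = 1 ✓

x ≡ 105 (mod 120)


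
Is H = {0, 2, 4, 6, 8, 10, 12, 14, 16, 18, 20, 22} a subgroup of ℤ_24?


Subgroup test for H = {0, 2, 4, 6, 8, 10, 12, 14, 16, 18, 20, 22} in (ℤ_24, +):
(1) 0 ∈ H? Yes
(2) Closure: for all a,b ∈ H, (a+b) mod 24 ∈ H? Yes
(3) Inverses: for all a ∈ H, -a mod 24 ∈ H? Yes

Yes, H is a subgroup of ℤ_24


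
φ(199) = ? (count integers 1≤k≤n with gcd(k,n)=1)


Factor n: 199 = 199
φ(n) = n · ∏(1 - 1/p) over distinct primes p | n
φ(199) = 199 · (1 - 1/199) = 198

φ(199) = 198


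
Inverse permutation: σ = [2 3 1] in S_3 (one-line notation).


To find σ⁻¹, swap domain and range:
σ(1) = 2 → σ⁻¹(2) = 1
σ(2) = 3 → σ⁻¹(3) = 2
σ(3) = 1 → σ⁻¹(1) = 3

σ⁻¹ = [3 1 2]


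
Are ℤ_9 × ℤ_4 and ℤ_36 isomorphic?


Comparing ℤ_9 × ℤ_4 and ℤ_36:
gcd(9,4) = 1, so ℤ_9 × ℤ_4 ≅ ℤ_36 (CRT)

Yes, ℤ_9 × ℤ_4 ≅ ℤ_36


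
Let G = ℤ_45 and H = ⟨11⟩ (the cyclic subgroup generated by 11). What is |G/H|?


|⟨11⟩| = n / gcd(11, 45) = 45 / 1 = 45
H is normal (ℤ_45 is abelian).
|G/H| = |G| / |H| = 45 / 45 = 1

|G/H| = 1


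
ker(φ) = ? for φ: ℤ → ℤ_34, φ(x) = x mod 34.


Kernel = preimage of identity
ker(φ) = {x ∈ ℤ : x ≡ 0 (mod 34)} = 34ℤ = {0, ±34, ±68, ...}

ker(φ) = 34ℤ


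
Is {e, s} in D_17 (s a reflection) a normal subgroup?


H = {e, s} in D_17 (s a reflection)
r·s·r⁻¹ = sr⁻² ≠ s for n ≥ 3, so {e, s} is not closed under conjugation

No, not a normal subgroup


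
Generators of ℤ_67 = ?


g generates ℤ_n iff gcd(g,n) = 1
Prime factors of 67: 67
Generators are g ∈ {1,...,66} not divisible by any of these primes.
Generators: {1, 2, 3, 4, 5, 6, 7, 8, 9, 10, 11, 12, 13, 14, 15, 16, 17, 18, 19, 20, 21, 22, 23, 24, 25, 26, 27, 28, 29, 30, 31, 32, 33, 34, 35, 36, 37, 38, 39, 40, 41, 42, 43, 44, 45, 46, 47, 48, 49, 50, 51, 52, 53, 54, 55, 56, 57, 58, 59, 60, 61, 62, 63, 64, 65, 66}
Number of generators = φ(67) = 66

Generators of ℤ_67 = {1, 2, 3, 4, 5, 6, 7, 8, 9, 10, 11, 12, 13, 14, 15, 16, 17, 18, 19, 20, 21, 22, 23, 24, 25, 26, 27, 28, 29, 30, 31, 32, 33, 34, 35, 36, 37, 38, 39, 40, 41, 42, 43, 44, 45, 46, 47, 48, 49, 50, 51, 52, 53, 54, 55, 56, 57, 58, 59, 60, 61, 62, 63, 64, 65, 66}


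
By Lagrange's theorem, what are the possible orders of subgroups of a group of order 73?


Lagrange's theorem: |H| divides |G|
|G| = 73
Divisors of 73: 1, 73

Possible subgroup orders: {1, 73}


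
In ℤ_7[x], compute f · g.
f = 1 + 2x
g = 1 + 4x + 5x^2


Expand and collect like terms; reduce coefficients mod 7:
x^0: 1·1 = 1 ≡ 1 (mod 7)
x^1: 1·4 + 2·1 = 6 ≡ 6 (mod 7)
x^2: 1·5 + 2·4 = 13 ≡ 6 (mod 7)
x^3: 2·5 = 10 ≡ 3 (mod 7)
Result: 1 + 6x + 6x^2 + 3x^3

f · g = 1 + 6x + 6x^2 + 3x^3


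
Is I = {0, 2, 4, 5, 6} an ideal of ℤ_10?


Check ideal conditions for I = {0, 2, 4, 5, 6} in ℤ_10:
(1) I is an additive subgroup? No
(2) For r ∈ ℤ_10 and a ∈ I: r·a ∈ I? No  [counterexample: r=2, a=4, r·a mod 10 = 8 ∉ I]

No, I is not an ideal of ℤ_10


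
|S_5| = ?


|S_n| = n! (number of permutations of n symbols)
|S_5| = 5! = 120

|S_5| = 120


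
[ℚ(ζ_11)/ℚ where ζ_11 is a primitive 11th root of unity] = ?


[ℚ(ζ_n):ℚ] = deg Φ_n(x) = φ(n). Here φ(11) = 10

[ℚ(ζ_11)/ℚ where ζ_11 is a primitive 11th root of unity] = 10


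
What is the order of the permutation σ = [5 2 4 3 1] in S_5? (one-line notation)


Cycle decomposition: (1 5) (3 4)
Cycle lengths: 2, 2
Order = lcm(2, 2) = 2

ord(σ) = 2


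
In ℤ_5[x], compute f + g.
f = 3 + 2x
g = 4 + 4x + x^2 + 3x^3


Add coefficients mod 5:
x^0: 3 + 4 = 2 (mod 5)
x^1: 2 + 4 = 1 (mod 5)
x^2: 0 + 1 = 1 (mod 5)
x^3: 0 + 3 = 3 (mod 5)
Result: 2 + x + x^2 + 3x^3

f + g = 2 + x + x^2 + 3x^3


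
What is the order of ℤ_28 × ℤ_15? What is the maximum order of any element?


|ℤ_28 × ℤ_15| = 28 × 15 = 420
Max element order = lcm(28,15) = 420
Cyclic? Yes (gcd=1)

|ℤ_28×ℤ_15| = 420, max element order = 420


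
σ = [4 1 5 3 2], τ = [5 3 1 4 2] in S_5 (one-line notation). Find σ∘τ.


σ∘τ: apply τ first, then σ
1 →τ 5 →σ 2
2 →τ 3 →σ 5
3 →τ 1 →σ 4
4 →τ 4 →σ 3
5 →τ 2 →σ 1

σ∘τ = [2 5 4 3 1]


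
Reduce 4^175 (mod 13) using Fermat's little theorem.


Fermat's little theorem: if p is prime and gcd(a,p)=1, then a^(p-1) ≡ 1 (mod p)
p = 13 is prime, gcd(4,13) = 1
Reduce exponent: 175 mod 12 = 7
So 4^175 ≡ 4^7 (mod 13)
4^7 mod 13 = 4

4^175 ≡ 4 (mod 13)


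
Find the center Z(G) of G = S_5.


Z(G) = {g ∈ G | gx = xg for all x ∈ G}
S_n is non-abelian for n ≥ 3; Z(S_5) is trivial

Z(S_5) = {e}


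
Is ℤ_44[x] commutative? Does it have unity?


ℤ_44 has zero divisors (2·22 ≡ 0), and these lift to constant zero divisors in ℤ_44[x]; so not an integral domain
Commutative: Yes
Integral domain: No
Has unity: Yes

ℤ_44[x]: Commutative=Yes, Unity=Yes


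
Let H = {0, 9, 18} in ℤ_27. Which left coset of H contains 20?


20 + H = {20 + h (mod 27) : h ∈ H}
20+0=20, 20+9=2, 20+18=11
20 + H = {2, 11, 20} = 2 + H

20 + H = {2, 11, 20}


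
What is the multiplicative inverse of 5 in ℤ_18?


Use the extended Euclidean algorithm to write 1 = 5·s + 18·t; then s mod 18 is the inverse.
Euclidean algorithm:
  5 = 0·18 + 5
  18 = 3·5 + 3
  5 = 1·3 + 2
  3 = 1·2 + 1
  2 = 2·1 + 0
gcd(5,18) = 1
Back-substitution gives: 5·(-7) + 18·(2) = 1
So 5⁻¹ ≡ -7 ≡ 11 (mod 18)
Check: 5 × 11 = 55 ≡ 1 (mod 18) ✓

5⁻¹ ≡ 11 (mod 18)


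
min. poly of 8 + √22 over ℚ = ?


Let α = 8 + √22. Then α - 8 = √22, so (α - 8)² = 22, giving α² - 16α + 42 = 0. Degree 2 and α ∉ ℚ, so this is the minimal polynomial.

Minimal polynomial: x² - 16x + 42


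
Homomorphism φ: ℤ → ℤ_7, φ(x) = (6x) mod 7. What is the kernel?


Kernel = preimage of identity
ker(φ) = {x ∈ ℤ : 6x ≡ 0 (mod 7)}. gcd(6,7) = 1, so 6x ≡ 0 (mod 7) ⟺ x ≡ 0 (mod 7/1 = 7). Hence ker(φ) = 7ℤ

ker(φ) = 7ℤ


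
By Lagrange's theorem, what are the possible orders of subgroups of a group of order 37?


Lagrange's theorem: |H| divides |G|
|G| = 37
Divisors of 37: 1, 37

Possible subgroup orders: {1, 37}


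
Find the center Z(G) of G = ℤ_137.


Z(G) = {g ∈ G | gx = xg for all x ∈ G}
ℤ_137 is abelian, so Z(G) = G

Z(ℤ_137) = ℤ_137


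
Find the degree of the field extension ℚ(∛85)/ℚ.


∛85 has minimal polynomial x³ - 85 (irreducible over ℚ since 85 is not a perfect cube)

[ℚ(∛85)/ℚ] = 3


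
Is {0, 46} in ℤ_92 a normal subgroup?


H = {0, 46} in ℤ_92
ℤ_92 is abelian; every subgroup of an abelian group is normal

Yes, normal subgroup


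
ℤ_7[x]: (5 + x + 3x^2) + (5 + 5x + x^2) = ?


Add coefficients mod 7:
x^0: 5 + 5 = 3 (mod 7)
x^1: 1 + 5 = 6 (mod 7)
x^2: 3 + 1 = 4 (mod 7)
Result: 3 + 6x + 4x^2

f + g = 3 + 6x + 4x^2


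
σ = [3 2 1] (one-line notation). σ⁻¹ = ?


To find σ⁻¹, swap domain and range:
σ(1) = 3 → σ⁻¹(3) = 1
σ(2) = 2 → σ⁻¹(2) = 2
σ(3) = 1 → σ⁻¹(1) = 3

σ⁻¹ = [3 2 1]


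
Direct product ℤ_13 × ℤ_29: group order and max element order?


|ℤ_13 × ℤ_29| = 13 × 29 = 377
Max element order = lcm(13,29) = 377
Cyclic? Yes (gcd=1)

|ℤ_13×ℤ_29| = 377, max element order = 377


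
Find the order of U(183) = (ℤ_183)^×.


U(n) is the group of units mod n; |U(n)| = φ(n)
|U(183)| = φ(183) = 120

|U(183) = (ℤ_183)^×| = 120


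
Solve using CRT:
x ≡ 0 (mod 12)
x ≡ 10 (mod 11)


m₁ = 12, m₂ = 11, gcd = 1, so CRT applies. M = m₁·m₂ = 132
Let M₁ = M/m₁ = 11, M₂ = M/m₂ = 12
Find y₁ ≡ M₁⁻¹ (mod m₁): 11⁻¹ ≡ 11 (mod 12)
Find y₂ ≡ M₂⁻¹ (mod m₂): 12⁻¹ ≡ 1 (mod 11)
x = a₁·M₁·y₁ + a₂·M₂·y₂ = 0·11·11 + 10·12·1 = 120
Reduce mod 132: x ≡ 120
Check: 120 mod 12 = 0 ✓, 120 mod 11 = 10 ✓

x ≡ 120 (mod 132)


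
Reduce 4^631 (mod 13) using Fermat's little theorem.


Fermat's little theorem: if p is prime and gcd(a,p)=1, then a^(p-1) ≡ 1 (mod p)
p = 13 is prime, gcd(4,13) = 1
Reduce exponent: 631 mod 12 = 7
So 4^631 ≡ 4^7 (mod 13)
4^7 mod 13 = 4

4^631 ≡ 4 (mod 13)


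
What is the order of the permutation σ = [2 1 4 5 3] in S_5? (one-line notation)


Cycle decomposition: (1 2) (3 4 5)
Cycle lengths: 2, 3
Order = lcm(2, 3) = 6

ord(σ) = 6


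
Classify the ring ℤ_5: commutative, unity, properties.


ℤ_5 is a commutative ring with unity 1; 5 is prime, so ℤ_5 is a field (hence an integral domain)
Commutative: Yes
Integral domain: Yes
Has unity: Yes

ℤ_5: Commutative=Yes, Unity=Yes


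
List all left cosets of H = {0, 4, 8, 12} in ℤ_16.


H = {0, 4, 8, 12}, |H| = 4
Number of cosets = |G|/|H| = 16/4 = 4
0 + H = {0, 4, 8, 12}
1 + H = {1, 5, 9, 13}
2 + H = {2, 6, 10, 14}
3 + H = {3, 7, 11, 15}

Cosets: 0+H={0,4,8,12}; 1+H={1,5,9,13}; 2+H={2,6,10,14}; 3+H={3,7,11,15}


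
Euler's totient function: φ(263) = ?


Factor n: 263 = 263
φ(n) = n · ∏(1 - 1/p) over distinct primes p | n
φ(263) = 263 · (1 - 1/263) = 262

φ(263) = 262


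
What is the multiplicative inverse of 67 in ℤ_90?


Use the extended Euclidean algorithm to write 1 = 67·s + 90·t; then s mod 90 is the inverse.
Euclidean algorithm:
  67 = 0·90 + 67
  90 = 1·67 + 23
  67 = 2·23 + 21
  23 = 1·21 + 2
  21 = 10·2 + 1
  2 = 2·1 + 0
gcd(67,90) = 1
Back-substitution gives: 67·(43) + 90·(-32) = 1
So 67⁻¹ ≡ 43 ≡ 43 (mod 90)
Check: 67 × 43 = 2881 ≡ 1 (mod 90) ✓

67⁻¹ ≡ 43 (mod 90)


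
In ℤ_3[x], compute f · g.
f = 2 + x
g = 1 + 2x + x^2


Expand and collect like terms; reduce coefficients mod 3:
x^0: 2·1 = 2 ≡ 2 (mod 3)
x^1: 2·2 + 1·1 = 5 ≡ 2 (mod 3)
x^2: 2·1 + 1·2 = 4 ≡ 1 (mod 3)
x^3: 1·1 = 1 ≡ 1 (mod 3)
Result: 2 + 2x + x^2 + x^3

f · g = 2 + 2x + x^2 + x^3


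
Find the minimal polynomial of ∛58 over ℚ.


∛58 satisfies x³ - 58 = 0, irreducible over ℚ (no rational root; 58 is not a perfect cube)

Minimal polynomial: x³ - 58


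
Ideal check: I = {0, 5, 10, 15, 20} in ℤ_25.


Check ideal conditions for I = {0, 5, 10, 15, 20} in ℤ_25:
(1) I is an additive subgroup? Yes
(2) For r ∈ ℤ_25 and a ∈ I: r·a ∈ I? Yes

Yes, I is an ideal of ℤ_25


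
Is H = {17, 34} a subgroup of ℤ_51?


Subgroup test for H = {17, 34} in (ℤ_51, +):
(1) 0 ∈ H? No
(2) Closure: for all a,b ∈ H, (a+b) mod 51 ∈ H? No  [counterexample: 17 + 34 = 0 ∉ H]
(3) Inverses: for all a ∈ H, -a mod 51 ∈ H? Yes

No, H is not a subgroup of ℤ_51


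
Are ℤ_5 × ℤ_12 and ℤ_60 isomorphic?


Comparing ℤ_5 × ℤ_12 and ℤ_60:
gcd(5,12) = 1, so ℤ_5 × ℤ_12 ≅ ℤ_60 (CRT)

Yes, ℤ_5 × ℤ_12 ≅ ℤ_60


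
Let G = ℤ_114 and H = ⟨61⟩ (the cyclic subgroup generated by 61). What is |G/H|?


|⟨61⟩| = n / gcd(61, 114) = 114 / 1 = 114
H is normal (ℤ_114 is abelian).
|G/H| = |G| / |H| = 114 / 114 = 1

|G/H| = 1


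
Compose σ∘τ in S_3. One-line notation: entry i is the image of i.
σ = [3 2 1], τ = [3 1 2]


σ∘τ: apply τ first, then σ
1 →τ 3 →σ 1
2 →τ 1 →σ 3
3 →τ 2 →σ 2

σ∘τ = [1 3 2]


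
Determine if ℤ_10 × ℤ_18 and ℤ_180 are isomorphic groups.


Comparing ℤ_10 × ℤ_18 and ℤ_180:
gcd(10,18) = 2 ≠ 1. Max element order in ℤ_10×ℤ_18 is lcm(10,18) = 90 < 180, so it has no element of order 180

No, ℤ_10 × ℤ_18 ≇ ℤ_180


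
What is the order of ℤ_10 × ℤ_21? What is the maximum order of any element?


|ℤ_10 × ℤ_21| = 10 × 21 = 210
Max element order = lcm(10,21) = 210
Cyclic? Yes (gcd=1)

|ℤ_10×ℤ_21| = 210, max element order = 210


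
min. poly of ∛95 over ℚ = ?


∛95 satisfies x³ - 95 = 0, irreducible over ℚ (no rational root; 95 is not a perfect cube)

Minimal polynomial: x³ - 95


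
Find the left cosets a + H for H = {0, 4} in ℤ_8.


H = {0, 4}, |H| = 2
Number of cosets = |G|/|H| = 8/2 = 4
0 + H = {0, 4}
1 + H = {1, 5}
2 + H = {2, 6}
3 + H = {3, 7}

Cosets: 0+H={0,4}; 1+H={1,5}; 2+H={2,6}; 3+H={3,7}


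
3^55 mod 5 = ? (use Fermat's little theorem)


Fermat's little theorem: if p is prime and gcd(a,p)=1, then a^(p-1) ≡ 1 (mod p)
p = 5 is prime, gcd(3,5) = 1
Reduce exponent: 55 mod 4 = 3
So 3^55 ≡ 3^3 (mod 5)
3^3 mod 5 = 2

3^55 ≡ 2 (mod 5)


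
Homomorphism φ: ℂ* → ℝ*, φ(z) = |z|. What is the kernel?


Kernel = preimage of identity
ker(φ) = {z ∈ ℂ* | |z| = 1} = unit circle S¹

ker(φ) = S¹ (unit circle)


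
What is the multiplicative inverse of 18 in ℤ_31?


Use the extended Euclidean algorithm to write 1 = 18·s + 31·t; then s mod 31 is the inverse.
Euclidean algorithm:
  18 = 0·31 + 18
  31 = 1·18 + 13
  18 = 1·13 + 5
  13 = 2·5 + 3
  5 = 1·3 + 2
  3 = 1·2 + 1
  2 = 2·1 + 0
gcd(18,31) = 1
Back-substitution gives: 18·(-12) + 31·(7) = 1
So 18⁻¹ ≡ -12 ≡ 19 (mod 31)
Check: 18 × 19 = 342 ≡ 1 (mod 31) ✓

18⁻¹ ≡ 19 (mod 31)


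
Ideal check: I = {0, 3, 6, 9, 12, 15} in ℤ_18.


Check ideal conditions for I = {0, 3, 6, 9, 12, 15} in ℤ_18:
(1) I is an additive subgroup? Yes
(2) For r ∈ ℤ_18 and a ∈ I: r·a ∈ I? Yes

Yes, I is an ideal of ℤ_18


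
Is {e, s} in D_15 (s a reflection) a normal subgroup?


H = {e, s} in D_15 (s a reflection)
r·s·r⁻¹ = sr⁻² ≠ s for n ≥ 3, so {e, s} is not closed under conjugation

No, not a normal subgroup


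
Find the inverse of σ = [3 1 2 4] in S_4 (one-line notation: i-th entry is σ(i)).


To find σ⁻¹, swap domain and range:
σ(1) = 3 → σ⁻¹(3) = 1
σ(2) = 1 → σ⁻¹(1) = 2
σ(3) = 2 → σ⁻¹(2) = 3
σ(4) = 4 → σ⁻¹(4) = 4

σ⁻¹ = [2 3 1 4]


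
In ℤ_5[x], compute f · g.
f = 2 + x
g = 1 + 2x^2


Expand and collect like terms; reduce coefficients mod 5:
x^0: 2·1 = 2 ≡ 2 (mod 5)
x^1: 2·0 + 1·1 = 1 ≡ 1 (mod 5)
x^2: 2·2 + 1·0 = 4 ≡ 4 (mod 5)
x^3: 1·2 = 2 ≡ 2 (mod 5)
Result: 2 + x + 4x^2 + 2x^3

f · g = 2 + x + 4x^2 + 2x^3


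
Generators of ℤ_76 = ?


g generates ℤ_n iff gcd(g,n) = 1
Prime factors of 76: 2, 19
Generators are g ∈ {1,...,75} not divisible by any of these primes.
Generators: {1, 3, 5, 7, 9, 11, 13, 15, 17, 21, 23, 25, 27, 29, 31, 33, 35, 37, 39, 41, 43, 45, 47, 49, 51, 53, 55, 59, 61, 63, 65, 67, 69, 71, 73, 75}
Number of generators = φ(76) = 36

Generators of ℤ_76 = {1, 3, 5, 7, 9, 11, 13, 15, 17, 21, 23, 25, 27, 29, 31, 33, 35, 37, 39, 41, 43, 45, 47, 49, 51, 53, 55, 59, 61, 63, 65, 67, 69, 71, 73, 75}


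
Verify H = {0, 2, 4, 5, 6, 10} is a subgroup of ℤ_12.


Subgroup test for H = {0, 2, 4, 5, 6, 10} in (ℤ_12, +):
(1) 0 ∈ H? Yes
(2) Closure: for all a,b ∈ H, (a+b) mod 12 ∈ H? No  [counterexample: 2 + 5 = 7 ∉ H]
(3) Inverses: for all a ∈ H, -a mod 12 ∈ H? No

No, H is not a subgroup of ℤ_12


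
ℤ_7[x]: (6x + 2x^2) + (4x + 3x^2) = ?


Add coefficients mod 7:
x^0: 0 + 0 = 0 (mod 7)
x^1: 6 + 4 = 3 (mod 7)
x^2: 2 + 3 = 5 (mod 7)
Result: 3x + 5x^2

f + g = 3x + 5x^2


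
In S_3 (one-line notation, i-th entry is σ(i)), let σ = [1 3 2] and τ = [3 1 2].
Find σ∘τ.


σ∘τ: apply τ first, then σ
1 →τ 3 →σ 2
2 →τ 1 →σ 1
3 →τ 2 →σ 3

σ∘τ = [2 1 3]


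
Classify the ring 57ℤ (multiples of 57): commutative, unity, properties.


57ℤ is a commutative ring under +,× but has no multiplicative identity (1 ∉ 57ℤ); it has no zero divisors, but without unity it is not an integral domain
Commutative: Yes
Integral domain: No
Has unity: No

57ℤ (multiples of 57): Commutative=Yes, Unity=No


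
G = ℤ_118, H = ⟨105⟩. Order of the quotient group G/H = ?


|⟨105⟩| = n / gcd(105, 118) = 118 / 1 = 118
H is normal (ℤ_118 is abelian).
|G/H| = |G| / |H| = 118 / 118 = 1

|G/H| = 1


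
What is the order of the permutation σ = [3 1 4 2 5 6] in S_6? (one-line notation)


Cycle decomposition: (1 3 4 2)
Cycle lengths: 4
Order = lcm(4) = 4

ord(σ) = 4


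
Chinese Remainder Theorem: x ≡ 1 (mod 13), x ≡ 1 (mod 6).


m₁ = 13, m₂ = 6, gcd = 1, so CRT applies. M = m₁·m₂ = 78
Let M₁ = M/m₁ = 6, M₂ = M/m₂ = 13
Find y₁ ≡ M₁⁻¹ (mod m₁): 6⁻¹ ≡ 11 (mod 13)
Find y₂ ≡ M₂⁻¹ (mod m₂): 13⁻¹ ≡ 1 (mod 6)
x = a₁·M₁·y₁ + a₂·M₂·y₂ = 1·6·11 + 1·13·1 = 79
Reduce mod 78: x ≡ 1
Check: 1 mod 13 = 1 ✓, 1 mod 6 = 1 ✓

x ≡ 1 (mod 78)


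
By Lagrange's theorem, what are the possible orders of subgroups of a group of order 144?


Lagrange's theorem: |H| divides |G|
|G| = 144
Divisors of 144: 1, 2, 3, 4, 6, 8, 9, 12, 16, 18, 24, 36, 48, 72, 144

Possible subgroup orders: {1, 2, 3, 4, 6, 8, 9, 12, 16, 18, 24, 36, 48, 72, 144}


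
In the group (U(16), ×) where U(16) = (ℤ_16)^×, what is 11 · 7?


Operation: multiplication mod 16
11 · 7 = (a × b) mod 16 with a = 11, b = 7

11 · 7 = 13


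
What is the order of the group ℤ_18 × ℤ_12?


|A × B| = |A| · |B|
|ℤ_18 × ℤ_12| = 18 × 12 = 216

|ℤ_18 × ℤ_12| = 216


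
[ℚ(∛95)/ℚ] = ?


∛95 has minimal polynomial x³ - 95 (irreducible over ℚ since 95 is not a perfect cube)

[ℚ(∛95)/ℚ] = 3
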